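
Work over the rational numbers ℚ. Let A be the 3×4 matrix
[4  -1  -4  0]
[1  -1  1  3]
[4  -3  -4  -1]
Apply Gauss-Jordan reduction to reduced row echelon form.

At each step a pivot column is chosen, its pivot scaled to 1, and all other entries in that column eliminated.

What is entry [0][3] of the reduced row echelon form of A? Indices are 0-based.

M[0][3] = 29/16

[1] R0 /= 4  ⇒  (1, -1/4, -1, 0)
     R1 -= 1·R0  ⇒  (0, -3/4, 2, 3)
     R2 -= 4·R0  ⇒  (0, -2, 0, -1)
[2] R1 /= -3/4  ⇒  (0, 1, -8/3, -4)
     R0 -= -1/4·R1  ⇒  (1, 0, -5/3, -1)
     R2 -= -2·R1  ⇒  (0, 0, -16/3, -9)
[3] R2 /= -16/3  ⇒  (0, 0, 1, 27/16)
     R0 -= -5/3·R2  ⇒  (1, 0, 0, 29/16)
     R1 -= -8/3·R2  ⇒  (0, 1, 0, 1/2)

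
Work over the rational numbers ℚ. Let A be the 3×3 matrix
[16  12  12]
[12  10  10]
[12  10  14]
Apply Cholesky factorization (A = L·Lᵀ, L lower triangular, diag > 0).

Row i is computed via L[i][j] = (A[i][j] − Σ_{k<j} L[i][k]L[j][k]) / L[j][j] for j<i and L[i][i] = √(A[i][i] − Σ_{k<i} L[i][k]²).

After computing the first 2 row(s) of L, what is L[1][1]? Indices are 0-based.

L[1][1] = 1

Step 1: L[0][0] = √(16) = 4.
  L[1][0] = (12) / L[0][0] = 3.
Step 2: L[1][1] = √(1) = 1.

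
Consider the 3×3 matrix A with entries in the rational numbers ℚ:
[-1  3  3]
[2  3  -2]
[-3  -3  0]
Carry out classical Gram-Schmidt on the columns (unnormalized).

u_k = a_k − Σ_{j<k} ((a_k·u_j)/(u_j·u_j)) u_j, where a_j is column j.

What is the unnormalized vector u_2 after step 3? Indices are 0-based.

Step 1: u_0 = a_0 = (-1, 2, -3).
Step 2: u_1 = a_1 − (6/7)·u_0 = (27/7, 9/7, -3/7).
Step 3: u_2 = a_2 − (-1/2)·u_0 − (7/13)·u_1 = (11/26, -22/13, -33/26).

u_2 = (11/26, -22/13, -33/26)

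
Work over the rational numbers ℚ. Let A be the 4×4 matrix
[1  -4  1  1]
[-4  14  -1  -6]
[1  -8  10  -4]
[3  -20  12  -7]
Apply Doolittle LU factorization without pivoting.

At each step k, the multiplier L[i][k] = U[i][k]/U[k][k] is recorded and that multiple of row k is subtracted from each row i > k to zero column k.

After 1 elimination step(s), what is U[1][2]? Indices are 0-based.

U[1][2] = 3

k=0: U[0][0]=1
  eliminate (1,0): mult=-4, new row 1: (0, -2, 3, -2); set L[1][0]=-4
  eliminate (2,0): mult=1, new row 2: (0, -4, 9, -5); set L[2][0]=1
  eliminate (3,0): mult=3, new row 3: (0, -8, 9, -10); set L[3][0]=3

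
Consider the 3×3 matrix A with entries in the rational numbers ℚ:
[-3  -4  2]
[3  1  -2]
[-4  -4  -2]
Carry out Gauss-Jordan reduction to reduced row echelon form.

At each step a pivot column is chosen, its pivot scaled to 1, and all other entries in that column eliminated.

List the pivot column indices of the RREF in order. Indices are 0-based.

pivot columns: 0, 1, 2

step 1: normalize row 0 (÷-3) = (1, 4/3, -2/3)
  row 1: subtract 3×row0 = (0, -3, 0)
  row 2: subtract -4×row0 = (0, 4/3, -14/3)
step 2: normalize row 1 (÷-3) = (0, 1, 0)
  row 0: subtract 4/3×row1 = (1, 0, -2/3)
  row 2: subtract 4/3×row1 = (0, 0, -14/3)
step 3: normalize row 2 (÷-14/3) = (0, 0, 1)
  row 0: subtract -2/3×row2 = (1, 0, 0)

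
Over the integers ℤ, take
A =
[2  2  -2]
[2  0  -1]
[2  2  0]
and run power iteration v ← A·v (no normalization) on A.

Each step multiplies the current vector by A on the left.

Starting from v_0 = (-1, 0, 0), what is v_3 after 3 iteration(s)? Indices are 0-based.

v_0 = (-1, 0, 0).
v_1 = A·v_0 = (-2, -2, -2).
v_2 = A·v_1 = (-4, -2, -8).
v_3 = A·v_2 = (4, 0, -12).

v_3 = (4, 0, -12)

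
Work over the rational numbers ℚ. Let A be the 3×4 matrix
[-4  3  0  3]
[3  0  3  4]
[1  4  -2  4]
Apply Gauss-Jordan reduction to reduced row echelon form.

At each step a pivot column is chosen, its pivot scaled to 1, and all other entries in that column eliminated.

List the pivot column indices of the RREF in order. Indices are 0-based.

[1] R0 /= -4  ⇒  (1, -3/4, 0, -3/4)
     R1 -= 3·R0  ⇒  (0, 9/4, 3, 25/4)
     R2 -= 1·R0  ⇒  (0, 19/4, -2, 19/4)
[2] R1 /= 9/4  ⇒  (0, 1, 4/3, 25/9)
     R0 -= -3/4·R1  ⇒  (1, 0, 1, 4/3)
     R2 -= 19/4·R1  ⇒  (0, 0, -25/3, -76/9)
[3] R2 /= -25/3  ⇒  (0, 0, 1, 76/75)
     R0 -= 1·R2  ⇒  (1, 0, 0, 8/25)
     R1 -= 4/3·R2  ⇒  (0, 1, 0, 107/75)

pivot columns: 0, 1, 2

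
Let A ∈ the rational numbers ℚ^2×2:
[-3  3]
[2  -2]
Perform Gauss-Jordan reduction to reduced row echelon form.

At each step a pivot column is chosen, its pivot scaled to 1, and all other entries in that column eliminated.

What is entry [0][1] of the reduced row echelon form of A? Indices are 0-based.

pivot(0,0)=-3: scale R0 → (1, -1)
  clear (1,0): R1 −= (2)R0 → (0, 0)
col 1: no nonzero at/below row 1; advance.

M[0][1] = -1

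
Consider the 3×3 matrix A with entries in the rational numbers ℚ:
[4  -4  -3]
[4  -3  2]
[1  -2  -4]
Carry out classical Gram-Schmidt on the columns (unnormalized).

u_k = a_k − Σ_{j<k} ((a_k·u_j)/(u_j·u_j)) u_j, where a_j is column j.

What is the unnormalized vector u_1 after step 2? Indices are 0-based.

Step 1: u_0 = a_0 = (4, 4, 1).
Step 2: u_1 = a_1 − (-10/11)·u_0 = (-4/11, 7/11, -12/11).

u_1 = (-4/11, 7/11, -12/11)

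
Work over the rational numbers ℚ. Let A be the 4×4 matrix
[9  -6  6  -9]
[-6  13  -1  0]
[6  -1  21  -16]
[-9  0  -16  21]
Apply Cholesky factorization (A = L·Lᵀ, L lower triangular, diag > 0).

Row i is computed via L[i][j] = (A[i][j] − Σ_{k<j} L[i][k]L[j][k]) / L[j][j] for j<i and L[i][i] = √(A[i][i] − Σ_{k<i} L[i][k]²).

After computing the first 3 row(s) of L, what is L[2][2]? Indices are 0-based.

Step 1: L[0][0] = √(9) = 3.
  L[1][0] = (-6) / L[0][0] = -2.
Step 2: L[1][1] = √(9) = 3.
  L[2][0] = (6) / L[0][0] = 2.
  L[2][1] = (3) / L[1][1] = 1.
Step 3: L[2][2] = √(16) = 4.

L[2][2] = 4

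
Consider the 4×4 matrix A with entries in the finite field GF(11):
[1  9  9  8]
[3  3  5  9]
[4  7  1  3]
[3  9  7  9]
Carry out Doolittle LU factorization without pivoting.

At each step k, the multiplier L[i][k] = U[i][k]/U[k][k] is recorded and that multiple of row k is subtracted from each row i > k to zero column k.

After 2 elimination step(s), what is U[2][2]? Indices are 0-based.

Step 1: pivot at (0,0) is 1.
  row1 ← row1 − (3)·row0  ⇒  L[1][0]=3, U row1=(0, 9, 0, 7)
  row2 ← row2 − (4)·row0  ⇒  L[2][0]=4, U row2=(0, 4, 9, 4)
  row3 ← row3 − (3)·row0  ⇒  L[3][0]=3, U row3=(0, 4, 2, 7)
Step 2: pivot at (1,1) is 9.
  row2 ← row2 − (9)·row1  ⇒  L[2][1]=9, U row2=(0, 0, 9, 7)
  row3 ← row3 − (9)·row1  ⇒  L[3][1]=9, U row3=(0, 0, 2, 10)

U[2][2] = 9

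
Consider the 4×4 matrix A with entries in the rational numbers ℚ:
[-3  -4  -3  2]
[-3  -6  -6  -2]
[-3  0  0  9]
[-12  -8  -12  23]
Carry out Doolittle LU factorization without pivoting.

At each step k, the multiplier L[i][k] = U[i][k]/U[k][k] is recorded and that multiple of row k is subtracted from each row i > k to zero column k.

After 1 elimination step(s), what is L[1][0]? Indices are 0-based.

Step 1: pivot at (0,0) is -3.
  row1 ← row1 − (1)·row0  ⇒  L[1][0]=1, U row1=(0, -2, -3, -4)
  row2 ← row2 − (1)·row0  ⇒  L[2][0]=1, U row2=(0, 4, 3, 7)
  row3 ← row3 − (4)·row0  ⇒  L[3][0]=4, U row3=(0, 8, 0, 15)

L[1][0] = 1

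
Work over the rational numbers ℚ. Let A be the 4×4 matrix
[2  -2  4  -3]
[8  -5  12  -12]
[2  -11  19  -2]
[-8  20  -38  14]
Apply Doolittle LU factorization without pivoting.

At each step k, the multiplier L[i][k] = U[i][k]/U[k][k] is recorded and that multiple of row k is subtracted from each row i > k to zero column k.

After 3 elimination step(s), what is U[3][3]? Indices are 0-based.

k=0: U[0][0]=2
  eliminate (1,0): mult=4, new row 1: (0, 3, -4, 0); set L[1][0]=4
  eliminate (2,0): mult=1, new row 2: (0, -9, 15, 1); set L[2][0]=1
  eliminate (3,0): mult=-4, new row 3: (0, 12, -22, 2); set L[3][0]=-4
k=1: U[1][1]=3
  eliminate (2,1): mult=-3, new row 2: (0, 0, 3, 1); set L[2][1]=-3
  eliminate (3,1): mult=4, new row 3: (0, 0, -6, 2); set L[3][1]=4
k=2: U[2][2]=3
  eliminate (3,2): mult=-2, new row 3: (0, 0, 0, 4); set L[3][2]=-2

U[3][3] = 4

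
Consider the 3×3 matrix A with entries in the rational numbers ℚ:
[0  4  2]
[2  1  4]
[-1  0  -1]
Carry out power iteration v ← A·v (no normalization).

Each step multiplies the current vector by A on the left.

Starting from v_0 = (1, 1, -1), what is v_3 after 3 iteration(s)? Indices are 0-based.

v_0 = (1, 1, -1).
v_1 = A·v_0 = (2, -1, 0).
v_2 = A·v_1 = (-4, 3, -2).
v_3 = A·v_2 = (8, -13, 6).

v_3 = (8, -13, 6)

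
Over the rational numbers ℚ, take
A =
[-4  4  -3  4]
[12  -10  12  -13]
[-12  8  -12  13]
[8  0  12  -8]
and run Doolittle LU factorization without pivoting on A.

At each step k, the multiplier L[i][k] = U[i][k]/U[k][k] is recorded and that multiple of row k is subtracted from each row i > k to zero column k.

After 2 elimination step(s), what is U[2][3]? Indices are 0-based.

U[2][3] = -1

Step 1: pivot at (0,0) is -4.
  row1 ← row1 − (-3)·row0  ⇒  L[1][0]=-3, U row1=(0, 2, 3, -1)
  row2 ← row2 − (3)·row0  ⇒  L[2][0]=3, U row2=(0, -4, -3, 1)
  row3 ← row3 − (-2)·row0  ⇒  L[3][0]=-2, U row3=(0, 8, 6, 0)
Step 2: pivot at (1,1) is 2.
  row2 ← row2 − (-2)·row1  ⇒  L[2][1]=-2, U row2=(0, 0, 3, -1)
  row3 ← row3 − (4)·row1  ⇒  L[3][1]=4, U row3=(0, 0, -6, 4)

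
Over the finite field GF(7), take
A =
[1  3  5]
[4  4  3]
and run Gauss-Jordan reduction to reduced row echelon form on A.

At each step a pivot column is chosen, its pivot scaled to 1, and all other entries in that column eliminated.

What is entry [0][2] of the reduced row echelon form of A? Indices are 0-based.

M[0][2] = 3

[1] R0 /= 1  ⇒  (1, 3, 5)
     R1 -= 4·R0  ⇒  (0, 6, 4)
[2] R1 /= 6  ⇒  (0, 1, 3)
     R0 -= 3·R1  ⇒  (1, 0, 3)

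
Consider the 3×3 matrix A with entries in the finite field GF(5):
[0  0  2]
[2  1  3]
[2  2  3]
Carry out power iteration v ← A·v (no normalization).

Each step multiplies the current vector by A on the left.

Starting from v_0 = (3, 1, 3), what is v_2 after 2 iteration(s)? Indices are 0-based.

v_2 = (4, 4, 0)

v_0 = (3, 1, 3).
v_1 = A·v_0 = (1, 1, 2).
v_2 = A·v_1 = (4, 4, 0).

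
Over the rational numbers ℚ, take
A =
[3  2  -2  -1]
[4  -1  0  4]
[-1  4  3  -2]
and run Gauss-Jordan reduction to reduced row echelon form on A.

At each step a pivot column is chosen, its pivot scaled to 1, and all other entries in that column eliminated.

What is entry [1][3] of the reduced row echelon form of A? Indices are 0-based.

M[1][3] = -8/9

step 1: normalize row 0 (÷3) = (1, 2/3, -2/3, -1/3)
  row 1: subtract 4×row0 = (0, -11/3, 8/3, 16/3)
  row 2: subtract -1×row0 = (0, 14/3, 7/3, -7/3)
step 2: normalize row 1 (÷-11/3) = (0, 1, -8/11, -16/11)
  row 0: subtract 2/3×row1 = (1, 0, -2/11, 7/11)
  row 2: subtract 14/3×row1 = (0, 0, 63/11, 49/11)
step 3: normalize row 2 (÷63/11) = (0, 0, 1, 7/9)
  row 0: subtract -2/11×row2 = (1, 0, 0, 7/9)
  row 1: subtract -8/11×row2 = (0, 1, 0, -8/9)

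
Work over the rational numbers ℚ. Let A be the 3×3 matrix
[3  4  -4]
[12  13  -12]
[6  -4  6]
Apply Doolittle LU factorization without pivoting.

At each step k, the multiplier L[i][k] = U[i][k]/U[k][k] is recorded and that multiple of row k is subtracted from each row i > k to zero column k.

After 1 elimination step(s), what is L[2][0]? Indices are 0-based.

Step 1: pivot at (0,0) is 3.
  row1 ← row1 − (4)·row0  ⇒  L[1][0]=4, U row1=(0, -3, 4)
  row2 ← row2 − (2)·row0  ⇒  L[2][0]=2, U row2=(0, -12, 14)

L[2][0] = 2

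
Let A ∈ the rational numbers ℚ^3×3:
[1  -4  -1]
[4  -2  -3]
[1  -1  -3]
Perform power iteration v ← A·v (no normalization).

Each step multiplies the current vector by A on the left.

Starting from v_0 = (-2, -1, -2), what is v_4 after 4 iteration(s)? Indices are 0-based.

v_4 = (-133, -123, -114)

v_0 = (-2, -1, -2).
v_1 = A·v_0 = (4, 0, 5).
v_2 = A·v_1 = (-1, 1, -11).
v_3 = A·v_2 = (6, 27, 31).
v_4 = A·v_3 = (-133, -123, -114).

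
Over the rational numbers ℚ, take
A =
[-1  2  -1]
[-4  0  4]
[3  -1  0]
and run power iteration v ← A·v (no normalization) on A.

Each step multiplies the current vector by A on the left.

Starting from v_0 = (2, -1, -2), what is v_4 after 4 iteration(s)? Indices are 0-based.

v_0 = (2, -1, -2).
v_1 = A·v_0 = (-2, -16, 7).
v_2 = A·v_1 = (-37, 36, 10).
v_3 = A·v_2 = (99, 188, -147).
v_4 = A·v_3 = (424, -984, 109).

v_4 = (424, -984, 109)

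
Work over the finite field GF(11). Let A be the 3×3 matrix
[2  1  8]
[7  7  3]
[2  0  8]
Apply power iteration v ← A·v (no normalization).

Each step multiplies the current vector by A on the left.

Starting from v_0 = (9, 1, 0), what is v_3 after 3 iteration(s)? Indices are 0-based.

v_0 = (9, 1, 0).
v_1 = A·v_0 = (8, 4, 7).
v_2 = A·v_1 = (10, 6, 6).
v_3 = A·v_2 = (8, 9, 2).

v_3 = (8, 9, 2)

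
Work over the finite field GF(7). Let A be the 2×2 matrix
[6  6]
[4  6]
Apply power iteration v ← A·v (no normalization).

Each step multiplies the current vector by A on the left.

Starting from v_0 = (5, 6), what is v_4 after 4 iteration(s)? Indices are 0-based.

v_0 = (5, 6).
v_1 = A·v_0 = (3, 0).
v_2 = A·v_1 = (4, 5).
v_3 = A·v_2 = (5, 4).
v_4 = A·v_3 = (5, 2).

v_4 = (5, 2)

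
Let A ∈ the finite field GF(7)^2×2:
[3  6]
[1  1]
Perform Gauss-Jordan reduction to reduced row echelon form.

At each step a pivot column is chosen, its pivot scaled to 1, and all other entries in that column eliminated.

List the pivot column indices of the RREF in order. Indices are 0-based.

step 1: normalize row 0 (÷3) = (1, 2)
  row 1: subtract 1×row0 = (0, 6)
step 2: normalize row 1 (÷6) = (0, 1)
  row 0: subtract 2×row1 = (1, 0)

pivot columns: 0, 1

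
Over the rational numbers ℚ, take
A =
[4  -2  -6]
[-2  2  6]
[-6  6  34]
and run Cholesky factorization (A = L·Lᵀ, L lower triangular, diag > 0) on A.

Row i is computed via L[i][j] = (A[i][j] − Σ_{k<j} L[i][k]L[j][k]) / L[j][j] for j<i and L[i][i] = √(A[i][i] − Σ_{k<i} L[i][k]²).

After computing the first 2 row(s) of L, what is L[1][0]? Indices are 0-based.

Step 1: L[0][0] = √(4) = 2.
  L[1][0] = (-2) / L[0][0] = -1.
Step 2: L[1][1] = √(1) = 1.

L[1][0] = -1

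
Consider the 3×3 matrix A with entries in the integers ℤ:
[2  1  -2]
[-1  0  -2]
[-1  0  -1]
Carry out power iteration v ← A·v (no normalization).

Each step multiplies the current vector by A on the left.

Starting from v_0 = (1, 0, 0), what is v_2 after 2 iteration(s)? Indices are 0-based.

v_2 = (5, 0, -1)

v_0 = (1, 0, 0).
v_1 = A·v_0 = (2, -1, -1).
v_2 = A·v_1 = (5, 0, -1).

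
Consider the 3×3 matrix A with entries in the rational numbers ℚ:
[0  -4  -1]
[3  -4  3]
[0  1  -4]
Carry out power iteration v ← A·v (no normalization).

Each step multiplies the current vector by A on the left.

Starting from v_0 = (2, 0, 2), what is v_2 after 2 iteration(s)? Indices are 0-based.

v_0 = (2, 0, 2).
v_1 = A·v_0 = (-2, 12, -8).
v_2 = A·v_1 = (-40, -78, 44).

v_2 = (-40, -78, 44)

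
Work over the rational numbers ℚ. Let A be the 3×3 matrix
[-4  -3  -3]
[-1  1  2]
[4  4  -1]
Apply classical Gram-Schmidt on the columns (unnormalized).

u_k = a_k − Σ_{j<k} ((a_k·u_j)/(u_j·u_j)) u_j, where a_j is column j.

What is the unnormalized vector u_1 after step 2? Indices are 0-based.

u_1 = (3/11, 20/11, 8/11)

Step 1: u_0 = a_0 = (-4, -1, 4).
Step 2: u_1 = a_1 − (9/11)·u_0 = (3/11, 20/11, 8/11).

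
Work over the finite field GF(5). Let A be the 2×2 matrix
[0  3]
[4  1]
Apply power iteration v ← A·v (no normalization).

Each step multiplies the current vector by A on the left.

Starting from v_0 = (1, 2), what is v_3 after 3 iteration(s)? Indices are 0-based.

v_3 = (0, 2)

v_0 = (1, 2).
v_1 = A·v_0 = (1, 1).
v_2 = A·v_1 = (3, 0).
v_3 = A·v_2 = (0, 2).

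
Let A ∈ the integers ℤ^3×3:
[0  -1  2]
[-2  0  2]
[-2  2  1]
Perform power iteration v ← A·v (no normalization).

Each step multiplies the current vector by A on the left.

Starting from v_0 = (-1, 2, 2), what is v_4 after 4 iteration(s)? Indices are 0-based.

v_0 = (-1, 2, 2).
v_1 = A·v_0 = (2, 6, 8).
v_2 = A·v_1 = (10, 12, 16).
v_3 = A·v_2 = (20, 12, 20).
v_4 = A·v_3 = (28, 0, 4).

v_4 = (28, 0, 4)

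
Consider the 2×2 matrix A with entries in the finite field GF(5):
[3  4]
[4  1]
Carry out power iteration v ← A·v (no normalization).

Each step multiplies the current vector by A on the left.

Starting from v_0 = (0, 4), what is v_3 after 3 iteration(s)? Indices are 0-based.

v_0 = (0, 4).
v_1 = A·v_0 = (1, 4).
v_2 = A·v_1 = (4, 3).
v_3 = A·v_2 = (4, 4).

v_3 = (4, 4)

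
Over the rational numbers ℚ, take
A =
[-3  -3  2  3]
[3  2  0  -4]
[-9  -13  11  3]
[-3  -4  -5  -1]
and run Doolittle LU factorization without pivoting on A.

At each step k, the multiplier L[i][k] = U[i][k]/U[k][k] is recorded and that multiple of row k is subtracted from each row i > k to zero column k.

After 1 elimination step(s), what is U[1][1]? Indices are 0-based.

U[1][1] = -1

k=0: U[0][0]=-3
  eliminate (1,0): mult=-1, new row 1: (0, -1, 2, -1); set L[1][0]=-1
  eliminate (2,0): mult=3, new row 2: (0, -4, 5, -6); set L[2][0]=3
  eliminate (3,0): mult=1, new row 3: (0, -1, -7, -4); set L[3][0]=1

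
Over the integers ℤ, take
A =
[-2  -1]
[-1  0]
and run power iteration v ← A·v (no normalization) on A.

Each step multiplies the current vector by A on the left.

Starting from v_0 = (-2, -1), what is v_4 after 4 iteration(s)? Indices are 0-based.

v_0 = (-2, -1).
v_1 = A·v_0 = (5, 2).
v_2 = A·v_1 = (-12, -5).
v_3 = A·v_2 = (29, 12).
v_4 = A·v_3 = (-70, -29).

v_4 = (-70, -29)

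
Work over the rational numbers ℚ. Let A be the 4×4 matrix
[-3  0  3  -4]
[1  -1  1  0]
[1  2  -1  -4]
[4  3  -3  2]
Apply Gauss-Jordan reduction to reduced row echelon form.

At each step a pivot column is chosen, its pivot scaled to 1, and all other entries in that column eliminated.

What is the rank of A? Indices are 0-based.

rank = 4

pivot(0,0)=-3: scale R0 → (1, 0, -1, 4/3)
  clear (1,0): R1 −= (1)R0 → (0, -1, 2, -4/3)
  clear (2,0): R2 −= (1)R0 → (0, 2, 0, -16/3)
  clear (3,0): R3 −= (4)R0 → (0, 3, 1, -10/3)
pivot(1,1)=-1: scale R1 → (0, 1, -2, 4/3)
  clear (2,1): R2 −= (2)R1 → (0, 0, 4, -8)
  clear (3,1): R3 −= (3)R1 → (0, 0, 7, -22/3)
pivot(2,2)=4: scale R2 → (0, 0, 1, -2)
  clear (0,2): R0 −= (-1)R2 → (1, 0, 0, -2/3)
  clear (1,2): R1 −= (-2)R2 → (0, 1, 0, -8/3)
  clear (3,2): R3 −= (7)R2 → (0, 0, 0, 20/3)
pivot(3,3)=20/3: scale R3 → (0, 0, 0, 1)
  clear (0,3): R0 −= (-2/3)R3 → (1, 0, 0, 0)
  clear (1,3): R1 −= (-8/3)R3 → (0, 1, 0, 0)
  clear (2,3): R2 −= (-2)R3 → (0, 0, 1, 0)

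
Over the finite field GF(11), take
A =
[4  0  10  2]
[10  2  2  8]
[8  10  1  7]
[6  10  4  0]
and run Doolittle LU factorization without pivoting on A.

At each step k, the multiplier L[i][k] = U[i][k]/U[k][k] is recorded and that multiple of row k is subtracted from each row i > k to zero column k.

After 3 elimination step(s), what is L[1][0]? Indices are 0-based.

[col 0] pivot 4
  R1 -= 8*R0 → (0, 2, 10, 3)  (L[1][0] := 8)
  R2 -= 2*R0 → (0, 10, 3, 3)  (L[2][0] := 2)
  R3 -= 7*R0 → (0, 10, 0, 8)  (L[3][0] := 7)
[col 1] pivot 2
  R2 -= 5*R1 → (0, 0, 8, 10)  (L[2][1] := 5)
  R3 -= 5*R1 → (0, 0, 5, 4)  (L[3][1] := 5)
[col 2] pivot 8
  R3 -= 2*R2 → (0, 0, 0, 6)  (L[3][2] := 2)

L[1][0] = 8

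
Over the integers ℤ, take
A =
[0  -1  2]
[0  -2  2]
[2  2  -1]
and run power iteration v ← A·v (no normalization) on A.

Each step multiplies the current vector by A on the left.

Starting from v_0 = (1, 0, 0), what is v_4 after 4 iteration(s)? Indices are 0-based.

v_0 = (1, 0, 0).
v_1 = A·v_0 = (0, 0, 2).
v_2 = A·v_1 = (4, 4, -2).
v_3 = A·v_2 = (-8, -12, 18).
v_4 = A·v_3 = (48, 60, -58).

v_4 = (48, 60, -58)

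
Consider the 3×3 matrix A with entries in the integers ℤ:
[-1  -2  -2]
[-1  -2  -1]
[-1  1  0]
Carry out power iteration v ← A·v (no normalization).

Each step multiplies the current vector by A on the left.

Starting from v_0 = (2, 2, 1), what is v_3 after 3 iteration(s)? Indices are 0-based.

v_3 = (-68, -67, 0)

v_0 = (2, 2, 1).
v_1 = A·v_0 = (-8, -7, 0).
v_2 = A·v_1 = (22, 22, 1).
v_3 = A·v_2 = (-68, -67, 0).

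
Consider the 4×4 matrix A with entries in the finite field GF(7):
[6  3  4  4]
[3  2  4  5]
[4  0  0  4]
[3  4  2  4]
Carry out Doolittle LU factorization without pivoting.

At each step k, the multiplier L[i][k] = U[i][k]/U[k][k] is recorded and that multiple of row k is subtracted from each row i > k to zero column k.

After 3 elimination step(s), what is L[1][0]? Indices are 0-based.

[col 0] pivot 6
  R1 -= 4*R0 → (0, 4, 2, 3)  (L[1][0] := 4)
  R2 -= 3*R0 → (0, 5, 2, 6)  (L[2][0] := 3)
  R3 -= 4*R0 → (0, 6, 0, 2)  (L[3][0] := 4)
[col 1] pivot 4
  R2 -= 3*R1 → (0, 0, 3, 4)  (L[2][1] := 3)
  R3 -= 5*R1 → (0, 0, 4, 1)  (L[3][1] := 5)
[col 2] pivot 3
  R3 -= 6*R2 → (0, 0, 0, 5)  (L[3][2] := 6)

L[1][0] = 4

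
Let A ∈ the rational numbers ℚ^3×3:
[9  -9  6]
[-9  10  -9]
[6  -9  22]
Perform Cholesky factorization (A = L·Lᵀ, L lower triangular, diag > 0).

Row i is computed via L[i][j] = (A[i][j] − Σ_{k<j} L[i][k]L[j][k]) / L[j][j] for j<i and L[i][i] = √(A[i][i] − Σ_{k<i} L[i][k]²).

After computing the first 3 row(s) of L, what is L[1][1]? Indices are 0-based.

L[1][1] = 1

Step 1: L[0][0] = √(9) = 3.
  L[1][0] = (-9) / L[0][0] = -3.
Step 2: L[1][1] = √(1) = 1.
  L[2][0] = (6) / L[0][0] = 2.
  L[2][1] = (-3) / L[1][1] = -3.
Step 3: L[2][2] = √(9) = 3.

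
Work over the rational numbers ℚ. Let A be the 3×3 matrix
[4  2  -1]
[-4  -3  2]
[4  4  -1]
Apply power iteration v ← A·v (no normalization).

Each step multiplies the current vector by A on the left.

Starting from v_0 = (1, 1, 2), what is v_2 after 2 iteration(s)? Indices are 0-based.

v_0 = (1, 1, 2).
v_1 = A·v_0 = (4, -3, 6).
v_2 = A·v_1 = (4, 5, -2).

v_2 = (4, 5, -2)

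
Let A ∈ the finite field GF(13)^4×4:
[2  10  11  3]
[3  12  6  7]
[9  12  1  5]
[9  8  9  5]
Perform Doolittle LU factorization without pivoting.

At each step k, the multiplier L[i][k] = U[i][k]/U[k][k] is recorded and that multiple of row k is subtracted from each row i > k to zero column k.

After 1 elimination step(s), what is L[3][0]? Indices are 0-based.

Step 1: pivot at (0,0) is 2.
  row1 ← row1 − (8)·row0  ⇒  L[1][0]=8, U row1=(0, 10, 9, 9)
  row2 ← row2 − (11)·row0  ⇒  L[2][0]=11, U row2=(0, 6, 10, 11)
  row3 ← row3 − (11)·row0  ⇒  L[3][0]=11, U row3=(0, 2, 5, 11)

L[3][0] = 11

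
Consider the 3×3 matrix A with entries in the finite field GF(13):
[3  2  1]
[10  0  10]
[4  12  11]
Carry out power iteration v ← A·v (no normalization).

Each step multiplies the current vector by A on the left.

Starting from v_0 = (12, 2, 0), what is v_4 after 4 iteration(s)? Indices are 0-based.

v_0 = (12, 2, 0).
v_1 = A·v_0 = (1, 3, 7).
v_2 = A·v_1 = (3, 2, 0).
v_3 = A·v_2 = (0, 4, 10).
v_4 = A·v_3 = (5, 9, 2).

v_4 = (5, 9, 2)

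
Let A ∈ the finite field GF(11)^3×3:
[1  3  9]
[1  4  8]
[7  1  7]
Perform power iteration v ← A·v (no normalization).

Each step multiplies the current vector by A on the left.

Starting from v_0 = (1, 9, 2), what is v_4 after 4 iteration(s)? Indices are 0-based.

v_4 = (2, 1, 10)

v_0 = (1, 9, 2).
v_1 = A·v_0 = (2, 9, 8).
v_2 = A·v_1 = (2, 3, 2).
v_3 = A·v_2 = (7, 8, 9).
v_4 = A·v_3 = (2, 1, 10).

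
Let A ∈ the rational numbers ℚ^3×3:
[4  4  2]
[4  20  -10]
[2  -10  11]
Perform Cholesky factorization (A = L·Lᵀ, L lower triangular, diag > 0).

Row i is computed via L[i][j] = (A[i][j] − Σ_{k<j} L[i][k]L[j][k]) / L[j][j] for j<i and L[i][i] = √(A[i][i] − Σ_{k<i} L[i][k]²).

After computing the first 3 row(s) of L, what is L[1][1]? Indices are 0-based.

Step 1: L[0][0] = √(4) = 2.
  L[1][0] = (4) / L[0][0] = 2.
Step 2: L[1][1] = √(16) = 4.
  L[2][0] = (2) / L[0][0] = 1.
  L[2][1] = (-12) / L[1][1] = -3.
Step 3: L[2][2] = √(1) = 1.

L[1][1] = 4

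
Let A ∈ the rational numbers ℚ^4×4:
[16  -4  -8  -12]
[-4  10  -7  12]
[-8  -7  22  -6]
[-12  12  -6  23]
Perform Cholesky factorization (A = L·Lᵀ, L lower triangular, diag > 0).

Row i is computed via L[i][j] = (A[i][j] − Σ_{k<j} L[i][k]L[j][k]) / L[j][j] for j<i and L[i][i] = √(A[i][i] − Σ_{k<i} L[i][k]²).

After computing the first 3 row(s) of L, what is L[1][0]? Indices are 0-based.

L[1][0] = -1

Step 1: L[0][0] = √(16) = 4.
  L[1][0] = (-4) / L[0][0] = -1.
Step 2: L[1][1] = √(9) = 3.
  L[2][0] = (-8) / L[0][0] = -2.
  L[2][1] = (-9) / L[1][1] = -3.
Step 3: L[2][2] = √(9) = 3.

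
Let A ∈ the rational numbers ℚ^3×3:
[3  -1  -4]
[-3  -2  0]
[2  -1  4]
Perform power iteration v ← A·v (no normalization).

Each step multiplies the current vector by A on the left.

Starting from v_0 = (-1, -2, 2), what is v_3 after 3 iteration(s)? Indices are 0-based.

v_0 = (-1, -2, 2).
v_1 = A·v_0 = (-9, 7, 8).
v_2 = A·v_1 = (-66, 13, 7).
v_3 = A·v_2 = (-239, 172, -117).

v_3 = (-239, 172, -117)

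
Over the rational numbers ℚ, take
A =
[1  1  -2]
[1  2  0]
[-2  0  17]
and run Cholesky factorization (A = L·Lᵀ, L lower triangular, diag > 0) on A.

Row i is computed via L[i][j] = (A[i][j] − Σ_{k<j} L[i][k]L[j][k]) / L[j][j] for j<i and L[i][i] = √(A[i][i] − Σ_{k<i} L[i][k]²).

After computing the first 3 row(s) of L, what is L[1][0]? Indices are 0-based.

Step 1: L[0][0] = √(1) = 1.
  L[1][0] = (1) / L[0][0] = 1.
Step 2: L[1][1] = √(1) = 1.
  L[2][0] = (-2) / L[0][0] = -2.
  L[2][1] = (2) / L[1][1] = 2.
Step 3: L[2][2] = √(9) = 3.

L[1][0] = 1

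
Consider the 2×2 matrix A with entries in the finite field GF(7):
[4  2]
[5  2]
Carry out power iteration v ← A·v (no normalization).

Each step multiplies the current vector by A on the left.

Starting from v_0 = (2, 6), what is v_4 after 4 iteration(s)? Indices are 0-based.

v_0 = (2, 6).
v_1 = A·v_0 = (6, 1).
v_2 = A·v_1 = (5, 4).
v_3 = A·v_2 = (0, 5).
v_4 = A·v_3 = (3, 3).

v_4 = (3, 3)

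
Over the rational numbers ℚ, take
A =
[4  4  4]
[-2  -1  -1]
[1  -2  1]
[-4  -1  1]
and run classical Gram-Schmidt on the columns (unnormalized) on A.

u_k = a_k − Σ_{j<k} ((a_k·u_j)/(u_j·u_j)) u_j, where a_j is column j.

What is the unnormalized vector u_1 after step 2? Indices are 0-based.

u_1 = (68/37, 3/37, -94/37, 43/37)

Step 1: u_0 = a_0 = (4, -2, 1, -4).
Step 2: u_1 = a_1 − (20/37)·u_0 = (68/37, 3/37, -94/37, 43/37).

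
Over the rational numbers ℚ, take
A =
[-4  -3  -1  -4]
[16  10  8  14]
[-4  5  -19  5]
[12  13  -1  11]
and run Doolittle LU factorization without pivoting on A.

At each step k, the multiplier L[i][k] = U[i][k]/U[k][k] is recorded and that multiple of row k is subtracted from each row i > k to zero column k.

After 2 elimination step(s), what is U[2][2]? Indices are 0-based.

U[2][2] = -2

Step 1: pivot at (0,0) is -4.
  row1 ← row1 − (-4)·row0  ⇒  L[1][0]=-4, U row1=(0, -2, 4, -2)
  row2 ← row2 − (1)·row0  ⇒  L[2][0]=1, U row2=(0, 8, -18, 9)
  row3 ← row3 − (-3)·row0  ⇒  L[3][0]=-3, U row3=(0, 4, -4, -1)
Step 2: pivot at (1,1) is -2.
  row2 ← row2 − (-4)·row1  ⇒  L[2][1]=-4, U row2=(0, 0, -2, 1)
  row3 ← row3 − (-2)·row1  ⇒  L[3][1]=-2, U row3=(0, 0, 4, -5)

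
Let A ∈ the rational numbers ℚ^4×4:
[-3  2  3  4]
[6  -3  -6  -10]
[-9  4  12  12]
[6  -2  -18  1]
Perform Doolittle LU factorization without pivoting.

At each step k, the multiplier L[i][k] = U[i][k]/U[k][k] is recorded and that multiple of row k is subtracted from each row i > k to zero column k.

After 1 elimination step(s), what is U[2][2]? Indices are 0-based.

k=0: U[0][0]=-3
  eliminate (1,0): mult=-2, new row 1: (0, 1, 0, -2); set L[1][0]=-2
  eliminate (2,0): mult=3, new row 2: (0, -2, 3, 0); set L[2][0]=3
  eliminate (3,0): mult=-2, new row 3: (0, 2, -12, 9); set L[3][0]=-2

U[2][2] = 3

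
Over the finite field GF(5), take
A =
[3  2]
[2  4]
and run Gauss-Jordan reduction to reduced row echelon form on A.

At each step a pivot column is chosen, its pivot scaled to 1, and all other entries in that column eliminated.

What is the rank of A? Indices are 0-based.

pivot(0,0)=3: scale R0 → (1, 4)
  clear (1,0): R1 −= (2)R0 → (0, 1)
pivot(1,1)=1: scale R1 → (0, 1)
  clear (0,1): R0 −= (4)R1 → (1, 0)

rank = 2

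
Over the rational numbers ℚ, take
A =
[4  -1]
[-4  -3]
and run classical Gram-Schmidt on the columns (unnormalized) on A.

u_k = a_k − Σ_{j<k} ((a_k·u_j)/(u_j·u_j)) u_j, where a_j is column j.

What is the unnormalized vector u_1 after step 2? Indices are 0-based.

Step 1: u_0 = a_0 = (4, -4).
Step 2: u_1 = a_1 − (1/4)·u_0 = (-2, -2).

u_1 = (-2, -2)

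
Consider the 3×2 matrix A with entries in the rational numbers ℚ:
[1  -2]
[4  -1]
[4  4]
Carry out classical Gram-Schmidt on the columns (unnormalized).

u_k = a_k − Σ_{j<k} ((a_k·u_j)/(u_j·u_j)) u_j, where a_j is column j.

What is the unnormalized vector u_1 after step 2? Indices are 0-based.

u_1 = (-76/33, -73/33, 92/33)

Step 1: u_0 = a_0 = (1, 4, 4).
Step 2: u_1 = a_1 − (10/33)·u_0 = (-76/33, -73/33, 92/33).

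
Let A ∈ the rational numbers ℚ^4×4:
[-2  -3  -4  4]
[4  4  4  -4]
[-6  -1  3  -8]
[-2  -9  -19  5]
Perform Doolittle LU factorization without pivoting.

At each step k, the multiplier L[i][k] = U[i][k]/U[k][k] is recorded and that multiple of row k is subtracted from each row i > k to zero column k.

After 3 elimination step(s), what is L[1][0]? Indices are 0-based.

Step 1: pivot at (0,0) is -2.
  row1 ← row1 − (-2)·row0  ⇒  L[1][0]=-2, U row1=(0, -2, -4, 4)
  row2 ← row2 − (3)·row0  ⇒  L[2][0]=3, U row2=(0, 8, 15, -20)
  row3 ← row3 − (1)·row0  ⇒  L[3][0]=1, U row3=(0, -6, -15, 1)
Step 2: pivot at (1,1) is -2.
  row2 ← row2 − (-4)·row1  ⇒  L[2][1]=-4, U row2=(0, 0, -1, -4)
  row3 ← row3 − (3)·row1  ⇒  L[3][1]=3, U row3=(0, 0, -3, -11)
Step 3: pivot at (2,2) is -1.
  row3 ← row3 − (3)·row2  ⇒  L[3][2]=3, U row3=(0, 0, 0, 1)

L[1][0] = -2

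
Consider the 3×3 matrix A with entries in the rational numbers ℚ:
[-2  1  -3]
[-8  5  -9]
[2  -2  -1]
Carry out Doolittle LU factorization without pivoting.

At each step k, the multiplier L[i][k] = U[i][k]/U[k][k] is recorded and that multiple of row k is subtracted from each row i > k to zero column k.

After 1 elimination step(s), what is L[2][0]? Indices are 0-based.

L[2][0] = -1

Step 1: pivot at (0,0) is -2.
  row1 ← row1 − (4)·row0  ⇒  L[1][0]=4, U row1=(0, 1, 3)
  row2 ← row2 − (-1)·row0  ⇒  L[2][0]=-1, U row2=(0, -1, -4)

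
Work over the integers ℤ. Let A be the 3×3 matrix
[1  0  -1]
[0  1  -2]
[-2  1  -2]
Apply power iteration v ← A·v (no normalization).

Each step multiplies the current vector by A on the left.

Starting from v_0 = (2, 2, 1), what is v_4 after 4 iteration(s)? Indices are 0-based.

v_0 = (2, 2, 1).
v_1 = A·v_0 = (1, 0, -4).
v_2 = A·v_1 = (5, 8, 6).
v_3 = A·v_2 = (-1, -4, -14).
v_4 = A·v_3 = (13, 24, 26).

v_4 = (13, 24, 26)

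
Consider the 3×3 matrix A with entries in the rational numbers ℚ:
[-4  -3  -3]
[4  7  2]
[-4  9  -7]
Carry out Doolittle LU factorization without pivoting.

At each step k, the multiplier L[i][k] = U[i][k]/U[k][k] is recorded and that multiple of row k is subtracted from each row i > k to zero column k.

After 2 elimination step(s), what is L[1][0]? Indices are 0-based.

L[1][0] = -1

[col 0] pivot -4
  R1 -= -1*R0 → (0, 4, -1)  (L[1][0] := -1)
  R2 -= 1*R0 → (0, 12, -4)  (L[2][0] := 1)
[col 1] pivot 4
  R2 -= 3*R1 → (0, 0, -1)  (L[2][1] := 3)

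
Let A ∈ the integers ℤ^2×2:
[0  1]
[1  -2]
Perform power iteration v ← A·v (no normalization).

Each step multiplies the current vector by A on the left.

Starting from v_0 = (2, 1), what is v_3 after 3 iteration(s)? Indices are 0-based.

v_3 = (1, -2)

v_0 = (2, 1).
v_1 = A·v_0 = (1, 0).
v_2 = A·v_1 = (0, 1).
v_3 = A·v_2 = (1, -2).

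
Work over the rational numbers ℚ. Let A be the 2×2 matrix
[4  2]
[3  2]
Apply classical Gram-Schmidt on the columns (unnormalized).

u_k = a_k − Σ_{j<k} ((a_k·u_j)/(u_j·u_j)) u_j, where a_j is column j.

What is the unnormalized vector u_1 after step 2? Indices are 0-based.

u_1 = (-6/25, 8/25)

Step 1: u_0 = a_0 = (4, 3).
Step 2: u_1 = a_1 − (14/25)·u_0 = (-6/25, 8/25).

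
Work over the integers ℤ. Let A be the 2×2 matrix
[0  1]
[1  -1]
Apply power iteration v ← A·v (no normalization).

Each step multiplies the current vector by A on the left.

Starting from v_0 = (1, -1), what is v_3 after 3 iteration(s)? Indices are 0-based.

v_0 = (1, -1).
v_1 = A·v_0 = (-1, 2).
v_2 = A·v_1 = (2, -3).
v_3 = A·v_2 = (-3, 5).

v_3 = (-3, 5)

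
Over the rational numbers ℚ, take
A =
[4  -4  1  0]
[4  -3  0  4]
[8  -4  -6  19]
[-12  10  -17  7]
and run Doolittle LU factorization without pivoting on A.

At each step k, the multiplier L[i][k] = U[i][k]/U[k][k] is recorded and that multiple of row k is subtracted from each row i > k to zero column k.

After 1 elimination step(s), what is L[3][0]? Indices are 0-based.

L[3][0] = -3

Step 1: pivot at (0,0) is 4.
  row1 ← row1 − (1)·row0  ⇒  L[1][0]=1, U row1=(0, 1, -1, 4)
  row2 ← row2 − (2)·row0  ⇒  L[2][0]=2, U row2=(0, 4, -8, 19)
  row3 ← row3 − (-3)·row0  ⇒  L[3][0]=-3, U row3=(0, -2, -14, 7)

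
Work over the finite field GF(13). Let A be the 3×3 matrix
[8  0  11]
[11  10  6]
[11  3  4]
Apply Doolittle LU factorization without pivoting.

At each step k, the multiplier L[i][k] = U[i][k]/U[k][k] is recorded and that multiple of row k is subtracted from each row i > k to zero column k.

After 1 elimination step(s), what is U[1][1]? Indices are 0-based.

U[1][1] = 10

Step 1: pivot at (0,0) is 8.
  row1 ← row1 − (3)·row0  ⇒  L[1][0]=3, U row1=(0, 10, 12)
  row2 ← row2 − (3)·row0  ⇒  L[2][0]=3, U row2=(0, 3, 10)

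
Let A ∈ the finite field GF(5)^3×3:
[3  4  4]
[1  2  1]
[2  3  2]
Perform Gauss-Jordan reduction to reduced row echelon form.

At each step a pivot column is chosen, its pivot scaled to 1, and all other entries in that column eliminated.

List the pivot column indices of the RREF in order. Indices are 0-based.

pivot(0,0)=3: scale R0 → (1, 3, 3)
  clear (1,0): R1 −= (1)R0 → (0, 4, 3)
  clear (2,0): R2 −= (2)R0 → (0, 2, 1)
pivot(1,1)=4: scale R1 → (0, 1, 2)
  clear (0,1): R0 −= (3)R1 → (1, 0, 2)
  clear (2,1): R2 −= (2)R1 → (0, 0, 2)
pivot(2,2)=2: scale R2 → (0, 0, 1)
  clear (0,2): R0 −= (2)R2 → (1, 0, 0)
  clear (1,2): R1 −= (2)R2 → (0, 1, 0)

pivot columns: 0, 1, 2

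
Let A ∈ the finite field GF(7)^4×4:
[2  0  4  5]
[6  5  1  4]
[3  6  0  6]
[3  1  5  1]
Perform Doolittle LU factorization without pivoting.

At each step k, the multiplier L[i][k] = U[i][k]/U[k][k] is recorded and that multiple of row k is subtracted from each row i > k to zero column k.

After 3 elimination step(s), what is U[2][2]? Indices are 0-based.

[col 0] pivot 2
  R1 -= 3*R0 → (0, 5, 3, 3)  (L[1][0] := 3)
  R2 -= 5*R0 → (0, 6, 1, 2)  (L[2][0] := 5)
  R3 -= 5*R0 → (0, 1, 6, 4)  (L[3][0] := 5)
[col 1] pivot 5
  R2 -= 4*R1 → (0, 0, 3, 4)  (L[2][1] := 4)
  R3 -= 3*R1 → (0, 0, 4, 2)  (L[3][1] := 3)
[col 2] pivot 3
  R3 -= 6*R2 → (0, 0, 0, 6)  (L[3][2] := 6)

U[2][2] = 3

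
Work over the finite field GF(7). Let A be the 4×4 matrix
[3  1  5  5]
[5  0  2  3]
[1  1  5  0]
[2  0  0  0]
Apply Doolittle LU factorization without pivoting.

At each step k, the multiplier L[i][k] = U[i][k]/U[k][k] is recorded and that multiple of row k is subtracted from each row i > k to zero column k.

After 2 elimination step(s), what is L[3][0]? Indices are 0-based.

L[3][0] = 3

Step 1: pivot at (0,0) is 3.
  row1 ← row1 − (4)·row0  ⇒  L[1][0]=4, U row1=(0, 3, 3, 4)
  row2 ← row2 − (5)·row0  ⇒  L[2][0]=5, U row2=(0, 3, 1, 3)
  row3 ← row3 − (3)·row0  ⇒  L[3][0]=3, U row3=(0, 4, 6, 6)
Step 2: pivot at (1,1) is 3.
  row2 ← row2 − (1)·row1  ⇒  L[2][1]=1, U row2=(0, 0, 5, 6)
  row3 ← row3 − (6)·row1  ⇒  L[3][1]=6, U row3=(0, 0, 2, 3)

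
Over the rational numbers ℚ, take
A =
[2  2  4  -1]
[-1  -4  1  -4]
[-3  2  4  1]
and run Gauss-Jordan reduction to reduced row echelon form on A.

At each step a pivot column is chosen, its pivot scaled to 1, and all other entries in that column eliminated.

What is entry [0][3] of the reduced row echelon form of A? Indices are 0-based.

pivot(0,0)=2: scale R0 → (1, 1, 2, -1/2)
  clear (1,0): R1 −= (-1)R0 → (0, -3, 3, -9/2)
  clear (2,0): R2 −= (-3)R0 → (0, 5, 10, -1/2)
pivot(1,1)=-3: scale R1 → (0, 1, -1, 3/2)
  clear (0,1): R0 −= (1)R1 → (1, 0, 3, -2)
  clear (2,1): R2 −= (5)R1 → (0, 0, 15, -8)
pivot(2,2)=15: scale R2 → (0, 0, 1, -8/15)
  clear (0,2): R0 −= (3)R2 → (1, 0, 0, -2/5)
  clear (1,2): R1 −= (-1)R2 → (0, 1, 0, 29/30)

M[0][3] = -2/5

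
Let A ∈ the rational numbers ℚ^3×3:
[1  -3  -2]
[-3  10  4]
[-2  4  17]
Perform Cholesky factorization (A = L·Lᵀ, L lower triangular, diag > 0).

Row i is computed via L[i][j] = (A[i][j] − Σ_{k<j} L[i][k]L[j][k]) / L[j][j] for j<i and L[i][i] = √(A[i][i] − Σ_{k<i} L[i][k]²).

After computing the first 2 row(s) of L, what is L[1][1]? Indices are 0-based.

L[1][1] = 1

Step 1: L[0][0] = √(1) = 1.
  L[1][0] = (-3) / L[0][0] = -3.
Step 2: L[1][1] = √(1) = 1.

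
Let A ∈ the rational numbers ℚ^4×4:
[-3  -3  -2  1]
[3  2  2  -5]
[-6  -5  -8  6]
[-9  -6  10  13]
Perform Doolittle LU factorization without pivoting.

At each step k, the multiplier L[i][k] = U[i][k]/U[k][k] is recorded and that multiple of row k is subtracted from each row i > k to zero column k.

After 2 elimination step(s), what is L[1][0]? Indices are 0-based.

k=0: U[0][0]=-3
  eliminate (1,0): mult=-1, new row 1: (0, -1, 0, -4); set L[1][0]=-1
  eliminate (2,0): mult=2, new row 2: (0, 1, -4, 4); set L[2][0]=2
  eliminate (3,0): mult=3, new row 3: (0, 3, 16, 10); set L[3][0]=3
k=1: U[1][1]=-1
  eliminate (2,1): mult=-1, new row 2: (0, 0, -4, 0); set L[2][1]=-1
  eliminate (3,1): mult=-3, new row 3: (0, 0, 16, -2); set L[3][1]=-3

L[1][0] = -1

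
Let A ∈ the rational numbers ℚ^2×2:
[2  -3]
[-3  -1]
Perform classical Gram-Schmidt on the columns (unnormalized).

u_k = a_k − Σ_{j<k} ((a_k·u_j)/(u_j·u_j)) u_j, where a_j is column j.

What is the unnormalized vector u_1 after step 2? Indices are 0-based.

Step 1: u_0 = a_0 = (2, -3).
Step 2: u_1 = a_1 − (-3/13)·u_0 = (-33/13, -22/13).

u_1 = (-33/13, -22/13)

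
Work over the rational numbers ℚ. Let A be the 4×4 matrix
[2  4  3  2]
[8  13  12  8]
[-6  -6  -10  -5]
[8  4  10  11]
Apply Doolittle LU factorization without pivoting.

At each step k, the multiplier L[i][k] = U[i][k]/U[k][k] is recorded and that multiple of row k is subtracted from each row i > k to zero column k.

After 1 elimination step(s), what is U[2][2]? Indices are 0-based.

Step 1: pivot at (0,0) is 2.
  row1 ← row1 − (4)·row0  ⇒  L[1][0]=4, U row1=(0, -3, 0, 0)
  row2 ← row2 − (-3)·row0  ⇒  L[2][0]=-3, U row2=(0, 6, -1, 1)
  row3 ← row3 − (4)·row0  ⇒  L[3][0]=4, U row3=(0, -12, -2, 3)

U[2][2] = -1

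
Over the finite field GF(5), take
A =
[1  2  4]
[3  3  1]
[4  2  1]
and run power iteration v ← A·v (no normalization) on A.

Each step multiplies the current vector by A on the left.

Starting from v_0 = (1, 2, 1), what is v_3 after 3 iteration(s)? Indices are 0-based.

v_3 = (2, 3, 2)

v_0 = (1, 2, 1).
v_1 = A·v_0 = (4, 0, 4).
v_2 = A·v_1 = (0, 1, 0).
v_3 = A·v_2 = (2, 3, 2).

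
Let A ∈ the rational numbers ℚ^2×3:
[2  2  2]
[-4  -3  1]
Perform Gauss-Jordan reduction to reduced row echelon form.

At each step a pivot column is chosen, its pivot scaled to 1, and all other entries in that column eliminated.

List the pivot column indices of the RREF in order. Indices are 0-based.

pivot columns: 0, 1

step 1: normalize row 0 (÷2) = (1, 1, 1)
  row 1: subtract -4×row0 = (0, 1, 5)
step 2: normalize row 1 (÷1) = (0, 1, 5)
  row 0: subtract 1×row1 = (1, 0, -4)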